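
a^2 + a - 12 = (a - 3)*(a + 4)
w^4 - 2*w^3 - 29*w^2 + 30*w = w*(w - 6)*(w - 1)*(w + 5)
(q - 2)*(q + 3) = q^2 + q - 6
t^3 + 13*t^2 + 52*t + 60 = (t + 2)*(t + 5)*(t + 6)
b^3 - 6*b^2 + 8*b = b*(b - 4)*(b - 2)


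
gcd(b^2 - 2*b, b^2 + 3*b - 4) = 1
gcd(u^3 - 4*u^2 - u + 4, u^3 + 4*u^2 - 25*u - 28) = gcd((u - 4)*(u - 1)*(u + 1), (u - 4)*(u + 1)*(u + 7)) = u^2 - 3*u - 4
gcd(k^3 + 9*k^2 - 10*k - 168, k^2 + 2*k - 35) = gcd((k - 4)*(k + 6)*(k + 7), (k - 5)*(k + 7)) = k + 7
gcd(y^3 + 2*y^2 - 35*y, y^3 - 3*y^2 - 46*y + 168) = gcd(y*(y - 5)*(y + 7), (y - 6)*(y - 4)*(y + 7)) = y + 7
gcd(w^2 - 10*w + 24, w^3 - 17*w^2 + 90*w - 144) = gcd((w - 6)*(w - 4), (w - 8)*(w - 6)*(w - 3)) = w - 6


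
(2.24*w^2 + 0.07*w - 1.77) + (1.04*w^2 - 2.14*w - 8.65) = 3.28*w^2 - 2.07*w - 10.42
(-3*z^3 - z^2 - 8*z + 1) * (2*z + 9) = -6*z^4 - 29*z^3 - 25*z^2 - 70*z + 9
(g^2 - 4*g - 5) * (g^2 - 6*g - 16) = g^4 - 10*g^3 + 3*g^2 + 94*g + 80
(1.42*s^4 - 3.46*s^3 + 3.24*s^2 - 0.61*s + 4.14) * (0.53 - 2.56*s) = -3.6352*s^5 + 9.6102*s^4 - 10.1282*s^3 + 3.2788*s^2 - 10.9217*s + 2.1942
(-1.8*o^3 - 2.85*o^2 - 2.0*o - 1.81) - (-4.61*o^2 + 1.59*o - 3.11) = -1.8*o^3 + 1.76*o^2 - 3.59*o + 1.3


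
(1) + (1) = 2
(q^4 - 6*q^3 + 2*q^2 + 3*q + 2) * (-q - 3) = -q^5 + 3*q^4 + 16*q^3 - 9*q^2 - 11*q - 6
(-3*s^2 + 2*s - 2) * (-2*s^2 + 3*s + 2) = 6*s^4 - 13*s^3 + 4*s^2 - 2*s - 4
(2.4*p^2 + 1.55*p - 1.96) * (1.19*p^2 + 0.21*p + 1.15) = 2.856*p^4 + 2.3485*p^3 + 0.7531*p^2 + 1.3709*p - 2.254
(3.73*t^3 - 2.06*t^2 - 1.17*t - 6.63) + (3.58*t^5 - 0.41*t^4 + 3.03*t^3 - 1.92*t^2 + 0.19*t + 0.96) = 3.58*t^5 - 0.41*t^4 + 6.76*t^3 - 3.98*t^2 - 0.98*t - 5.67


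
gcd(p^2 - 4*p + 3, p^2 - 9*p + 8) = p - 1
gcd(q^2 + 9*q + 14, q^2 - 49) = q + 7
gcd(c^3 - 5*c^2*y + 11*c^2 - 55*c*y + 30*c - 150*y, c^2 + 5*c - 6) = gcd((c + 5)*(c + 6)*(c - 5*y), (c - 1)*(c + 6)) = c + 6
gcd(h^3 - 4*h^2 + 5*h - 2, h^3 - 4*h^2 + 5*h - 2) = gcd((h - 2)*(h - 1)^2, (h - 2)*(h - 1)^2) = h^3 - 4*h^2 + 5*h - 2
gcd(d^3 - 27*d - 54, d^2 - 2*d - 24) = d - 6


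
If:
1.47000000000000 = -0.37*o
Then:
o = -3.97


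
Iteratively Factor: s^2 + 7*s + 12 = (s + 4)*(s + 3)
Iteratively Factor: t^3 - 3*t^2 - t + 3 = (t - 1)*(t^2 - 2*t - 3) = (t - 3)*(t - 1)*(t + 1)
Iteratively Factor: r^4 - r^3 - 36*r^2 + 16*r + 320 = (r - 5)*(r^3 + 4*r^2 - 16*r - 64) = (r - 5)*(r + 4)*(r^2 - 16) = (r - 5)*(r + 4)^2*(r - 4)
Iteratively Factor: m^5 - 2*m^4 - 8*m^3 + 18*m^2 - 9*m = (m - 1)*(m^4 - m^3 - 9*m^2 + 9*m) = (m - 1)^2*(m^3 - 9*m) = (m - 1)^2*(m + 3)*(m^2 - 3*m) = (m - 3)*(m - 1)^2*(m + 3)*(m)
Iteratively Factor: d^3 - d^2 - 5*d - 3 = (d + 1)*(d^2 - 2*d - 3) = (d - 3)*(d + 1)*(d + 1)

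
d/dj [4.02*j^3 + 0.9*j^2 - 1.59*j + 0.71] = 12.06*j^2 + 1.8*j - 1.59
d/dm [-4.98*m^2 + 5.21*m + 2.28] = 5.21 - 9.96*m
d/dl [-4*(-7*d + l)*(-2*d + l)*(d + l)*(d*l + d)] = 4*d*(-14*d^3 - 10*d^2*l - 5*d^2 + 24*d*l^2 + 16*d*l - 4*l^3 - 3*l^2)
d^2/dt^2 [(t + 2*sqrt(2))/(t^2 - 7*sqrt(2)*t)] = 2*(t^3 + 6*sqrt(2)*t^2 - 84*t + 196*sqrt(2))/(t^3*(t^3 - 21*sqrt(2)*t^2 + 294*t - 686*sqrt(2)))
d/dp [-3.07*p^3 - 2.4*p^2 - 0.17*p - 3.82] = -9.21*p^2 - 4.8*p - 0.17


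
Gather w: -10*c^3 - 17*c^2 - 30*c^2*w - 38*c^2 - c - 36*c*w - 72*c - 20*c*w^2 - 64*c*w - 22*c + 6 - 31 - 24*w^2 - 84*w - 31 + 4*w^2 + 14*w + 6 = -10*c^3 - 55*c^2 - 95*c + w^2*(-20*c - 20) + w*(-30*c^2 - 100*c - 70) - 50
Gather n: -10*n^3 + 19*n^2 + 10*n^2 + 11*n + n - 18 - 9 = -10*n^3 + 29*n^2 + 12*n - 27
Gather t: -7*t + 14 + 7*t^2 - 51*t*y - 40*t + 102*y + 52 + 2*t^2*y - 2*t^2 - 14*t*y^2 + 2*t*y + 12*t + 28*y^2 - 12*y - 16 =t^2*(2*y + 5) + t*(-14*y^2 - 49*y - 35) + 28*y^2 + 90*y + 50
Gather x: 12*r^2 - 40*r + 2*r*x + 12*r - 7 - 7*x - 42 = 12*r^2 - 28*r + x*(2*r - 7) - 49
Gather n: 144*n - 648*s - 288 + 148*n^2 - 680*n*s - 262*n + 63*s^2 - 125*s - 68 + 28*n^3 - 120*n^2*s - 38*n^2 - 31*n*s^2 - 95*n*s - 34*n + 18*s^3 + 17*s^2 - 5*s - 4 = 28*n^3 + n^2*(110 - 120*s) + n*(-31*s^2 - 775*s - 152) + 18*s^3 + 80*s^2 - 778*s - 360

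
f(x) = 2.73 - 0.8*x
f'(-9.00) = -0.80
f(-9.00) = 9.93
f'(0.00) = -0.80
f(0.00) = 2.73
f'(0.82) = -0.80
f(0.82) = 2.07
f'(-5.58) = -0.80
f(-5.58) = 7.19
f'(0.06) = -0.80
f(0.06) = 2.68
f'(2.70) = -0.80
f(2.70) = 0.57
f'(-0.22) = -0.80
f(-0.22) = 2.91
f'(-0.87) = -0.80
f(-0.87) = 3.43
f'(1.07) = -0.80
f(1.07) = 1.87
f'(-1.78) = -0.80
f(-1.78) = 4.15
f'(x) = -0.800000000000000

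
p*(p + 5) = p^2 + 5*p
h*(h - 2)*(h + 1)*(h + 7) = h^4 + 6*h^3 - 9*h^2 - 14*h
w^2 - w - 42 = (w - 7)*(w + 6)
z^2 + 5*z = z*(z + 5)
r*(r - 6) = r^2 - 6*r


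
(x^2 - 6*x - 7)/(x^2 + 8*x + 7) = (x - 7)/(x + 7)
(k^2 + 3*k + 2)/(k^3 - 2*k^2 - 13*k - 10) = 1/(k - 5)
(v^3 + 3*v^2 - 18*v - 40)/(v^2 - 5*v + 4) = (v^2 + 7*v + 10)/(v - 1)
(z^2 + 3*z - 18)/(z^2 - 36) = (z - 3)/(z - 6)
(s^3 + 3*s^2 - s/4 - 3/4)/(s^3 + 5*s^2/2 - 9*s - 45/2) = (4*s^2 - 1)/(2*(2*s^2 - s - 15))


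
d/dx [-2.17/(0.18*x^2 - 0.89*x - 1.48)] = (0.7812*x - 1.9313)/(-0.18*x^2 + 0.89*x + 1.48)^2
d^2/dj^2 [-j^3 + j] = -6*j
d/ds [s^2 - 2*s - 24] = 2*s - 2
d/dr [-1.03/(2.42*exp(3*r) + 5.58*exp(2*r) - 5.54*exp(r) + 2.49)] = (7.4778*exp(2*r) + 11.4948*exp(r) - 5.7062)*exp(r)/(2.42*exp(3*r) + 5.58*exp(2*r) - 5.54*exp(r) + 2.49)^2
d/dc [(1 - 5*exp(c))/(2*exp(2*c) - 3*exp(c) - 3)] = ((4*exp(c) - 3)*(5*exp(c) - 1) - 10*exp(2*c) + 15*exp(c) + 15)*exp(c)/(-2*exp(2*c) + 3*exp(c) + 3)^2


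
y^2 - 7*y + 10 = (y - 5)*(y - 2)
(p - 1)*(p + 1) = p^2 - 1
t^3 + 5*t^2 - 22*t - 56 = (t - 4)*(t + 2)*(t + 7)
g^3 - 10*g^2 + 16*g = g*(g - 8)*(g - 2)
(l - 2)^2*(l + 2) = l^3 - 2*l^2 - 4*l + 8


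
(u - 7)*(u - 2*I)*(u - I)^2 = u^4 - 7*u^3 - 4*I*u^3 - 5*u^2 + 28*I*u^2 + 35*u + 2*I*u - 14*I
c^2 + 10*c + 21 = (c + 3)*(c + 7)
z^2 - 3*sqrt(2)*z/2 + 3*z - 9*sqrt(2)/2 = (z + 3)*(z - 3*sqrt(2)/2)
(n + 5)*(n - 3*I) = n^2 + 5*n - 3*I*n - 15*I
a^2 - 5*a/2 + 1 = (a - 2)*(a - 1/2)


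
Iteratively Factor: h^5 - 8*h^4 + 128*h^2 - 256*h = (h + 4)*(h^4 - 12*h^3 + 48*h^2 - 64*h) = (h - 4)*(h + 4)*(h^3 - 8*h^2 + 16*h) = (h - 4)^2*(h + 4)*(h^2 - 4*h) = (h - 4)^3*(h + 4)*(h)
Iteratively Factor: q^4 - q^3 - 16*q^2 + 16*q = (q + 4)*(q^3 - 5*q^2 + 4*q) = q*(q + 4)*(q^2 - 5*q + 4) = q*(q - 4)*(q + 4)*(q - 1)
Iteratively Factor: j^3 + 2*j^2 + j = (j + 1)*(j^2 + j) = (j + 1)^2*(j)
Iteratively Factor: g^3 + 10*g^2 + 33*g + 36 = (g + 3)*(g^2 + 7*g + 12) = (g + 3)*(g + 4)*(g + 3)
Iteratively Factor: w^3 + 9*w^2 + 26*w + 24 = (w + 4)*(w^2 + 5*w + 6) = (w + 3)*(w + 4)*(w + 2)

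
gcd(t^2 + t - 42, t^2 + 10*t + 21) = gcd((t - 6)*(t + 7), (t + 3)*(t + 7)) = t + 7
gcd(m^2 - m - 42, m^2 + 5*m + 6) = 1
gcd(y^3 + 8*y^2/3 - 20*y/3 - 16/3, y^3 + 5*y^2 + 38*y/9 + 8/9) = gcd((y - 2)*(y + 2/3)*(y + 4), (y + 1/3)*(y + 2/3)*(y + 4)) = y^2 + 14*y/3 + 8/3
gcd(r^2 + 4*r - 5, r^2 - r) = r - 1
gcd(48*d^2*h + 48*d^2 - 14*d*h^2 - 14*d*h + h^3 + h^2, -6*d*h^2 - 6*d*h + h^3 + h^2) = 6*d*h + 6*d - h^2 - h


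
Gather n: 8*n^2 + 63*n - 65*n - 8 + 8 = 8*n^2 - 2*n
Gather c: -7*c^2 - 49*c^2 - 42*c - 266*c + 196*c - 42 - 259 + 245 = -56*c^2 - 112*c - 56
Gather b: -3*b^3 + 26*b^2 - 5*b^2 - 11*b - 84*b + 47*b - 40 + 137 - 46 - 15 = -3*b^3 + 21*b^2 - 48*b + 36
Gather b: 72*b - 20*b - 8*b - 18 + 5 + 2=44*b - 11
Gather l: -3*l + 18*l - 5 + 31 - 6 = 15*l + 20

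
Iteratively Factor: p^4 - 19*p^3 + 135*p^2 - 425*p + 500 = (p - 5)*(p^3 - 14*p^2 + 65*p - 100) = (p - 5)*(p - 4)*(p^2 - 10*p + 25) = (p - 5)^2*(p - 4)*(p - 5)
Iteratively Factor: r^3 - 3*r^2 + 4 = (r + 1)*(r^2 - 4*r + 4) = (r - 2)*(r + 1)*(r - 2)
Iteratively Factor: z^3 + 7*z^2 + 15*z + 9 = (z + 1)*(z^2 + 6*z + 9) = (z + 1)*(z + 3)*(z + 3)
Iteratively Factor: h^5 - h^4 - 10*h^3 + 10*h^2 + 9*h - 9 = (h - 1)*(h^4 - 10*h^2 + 9) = (h - 3)*(h - 1)*(h^3 + 3*h^2 - h - 3) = (h - 3)*(h - 1)^2*(h^2 + 4*h + 3) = (h - 3)*(h - 1)^2*(h + 1)*(h + 3)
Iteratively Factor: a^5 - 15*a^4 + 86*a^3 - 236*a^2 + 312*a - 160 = (a - 2)*(a^4 - 13*a^3 + 60*a^2 - 116*a + 80) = (a - 5)*(a - 2)*(a^3 - 8*a^2 + 20*a - 16) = (a - 5)*(a - 2)^2*(a^2 - 6*a + 8) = (a - 5)*(a - 4)*(a - 2)^2*(a - 2)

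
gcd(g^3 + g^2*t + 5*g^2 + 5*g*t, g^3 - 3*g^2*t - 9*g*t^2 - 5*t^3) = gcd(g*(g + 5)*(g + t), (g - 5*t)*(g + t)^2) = g + t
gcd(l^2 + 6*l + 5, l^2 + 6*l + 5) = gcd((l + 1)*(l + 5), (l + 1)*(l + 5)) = l^2 + 6*l + 5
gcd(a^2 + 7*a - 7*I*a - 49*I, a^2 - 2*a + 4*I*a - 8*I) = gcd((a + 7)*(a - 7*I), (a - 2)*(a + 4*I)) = 1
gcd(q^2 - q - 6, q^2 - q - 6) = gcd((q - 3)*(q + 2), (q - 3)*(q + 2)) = q^2 - q - 6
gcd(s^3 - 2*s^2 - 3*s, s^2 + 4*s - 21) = s - 3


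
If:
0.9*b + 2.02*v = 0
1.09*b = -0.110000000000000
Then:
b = -0.10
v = 0.04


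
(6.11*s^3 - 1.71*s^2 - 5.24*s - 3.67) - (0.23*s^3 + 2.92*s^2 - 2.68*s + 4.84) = 5.88*s^3 - 4.63*s^2 - 2.56*s - 8.51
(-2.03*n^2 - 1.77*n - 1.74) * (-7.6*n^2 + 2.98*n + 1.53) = 15.428*n^4 + 7.4026*n^3 + 4.8435*n^2 - 7.8933*n - 2.6622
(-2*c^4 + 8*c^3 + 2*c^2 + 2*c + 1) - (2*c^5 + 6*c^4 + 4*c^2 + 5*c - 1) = -2*c^5 - 8*c^4 + 8*c^3 - 2*c^2 - 3*c + 2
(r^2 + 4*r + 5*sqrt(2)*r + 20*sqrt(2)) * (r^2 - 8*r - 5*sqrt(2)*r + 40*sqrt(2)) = r^4 - 4*r^3 - 82*r^2 + 200*r + 1600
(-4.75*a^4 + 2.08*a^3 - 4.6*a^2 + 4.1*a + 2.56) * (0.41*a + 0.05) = -1.9475*a^5 + 0.6153*a^4 - 1.782*a^3 + 1.451*a^2 + 1.2546*a + 0.128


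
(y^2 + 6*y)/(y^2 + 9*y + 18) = y/(y + 3)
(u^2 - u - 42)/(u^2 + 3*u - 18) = (u - 7)/(u - 3)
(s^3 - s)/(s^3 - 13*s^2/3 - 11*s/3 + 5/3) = 3*s*(s - 1)/(3*s^2 - 16*s + 5)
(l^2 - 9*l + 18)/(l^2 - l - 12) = (-l^2 + 9*l - 18)/(-l^2 + l + 12)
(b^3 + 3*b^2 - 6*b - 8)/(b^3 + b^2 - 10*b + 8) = (b + 1)/(b - 1)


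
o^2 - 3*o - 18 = (o - 6)*(o + 3)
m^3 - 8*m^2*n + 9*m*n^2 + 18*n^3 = (m - 6*n)*(m - 3*n)*(m + n)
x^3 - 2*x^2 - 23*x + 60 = (x - 4)*(x - 3)*(x + 5)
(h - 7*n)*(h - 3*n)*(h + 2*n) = h^3 - 8*h^2*n + h*n^2 + 42*n^3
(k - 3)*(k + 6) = k^2 + 3*k - 18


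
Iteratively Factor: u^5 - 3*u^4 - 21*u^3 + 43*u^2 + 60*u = (u)*(u^4 - 3*u^3 - 21*u^2 + 43*u + 60) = u*(u + 4)*(u^3 - 7*u^2 + 7*u + 15) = u*(u + 1)*(u + 4)*(u^2 - 8*u + 15) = u*(u - 3)*(u + 1)*(u + 4)*(u - 5)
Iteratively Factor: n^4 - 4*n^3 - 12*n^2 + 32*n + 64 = (n + 2)*(n^3 - 6*n^2 + 32) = (n + 2)^2*(n^2 - 8*n + 16) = (n - 4)*(n + 2)^2*(n - 4)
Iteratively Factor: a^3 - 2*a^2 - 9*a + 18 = (a + 3)*(a^2 - 5*a + 6) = (a - 2)*(a + 3)*(a - 3)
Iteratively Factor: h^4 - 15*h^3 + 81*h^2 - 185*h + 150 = (h - 5)*(h^3 - 10*h^2 + 31*h - 30) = (h - 5)*(h - 3)*(h^2 - 7*h + 10) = (h - 5)^2*(h - 3)*(h - 2)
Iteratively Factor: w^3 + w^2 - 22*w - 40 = (w - 5)*(w^2 + 6*w + 8) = (w - 5)*(w + 4)*(w + 2)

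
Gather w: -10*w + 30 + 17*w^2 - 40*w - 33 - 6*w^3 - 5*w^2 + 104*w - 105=-6*w^3 + 12*w^2 + 54*w - 108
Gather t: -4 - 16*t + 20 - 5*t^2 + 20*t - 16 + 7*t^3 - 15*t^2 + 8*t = 7*t^3 - 20*t^2 + 12*t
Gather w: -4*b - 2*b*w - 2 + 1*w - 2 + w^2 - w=-2*b*w - 4*b + w^2 - 4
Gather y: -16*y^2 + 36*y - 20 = -16*y^2 + 36*y - 20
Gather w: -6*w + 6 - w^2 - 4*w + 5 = -w^2 - 10*w + 11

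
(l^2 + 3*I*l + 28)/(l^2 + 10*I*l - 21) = (l - 4*I)/(l + 3*I)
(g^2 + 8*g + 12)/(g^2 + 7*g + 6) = (g + 2)/(g + 1)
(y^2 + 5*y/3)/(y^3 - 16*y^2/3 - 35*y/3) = 1/(y - 7)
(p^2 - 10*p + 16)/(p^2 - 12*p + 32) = (p - 2)/(p - 4)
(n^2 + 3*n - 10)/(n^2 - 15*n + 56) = (n^2 + 3*n - 10)/(n^2 - 15*n + 56)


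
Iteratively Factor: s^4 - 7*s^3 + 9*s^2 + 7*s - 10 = (s - 5)*(s^3 - 2*s^2 - s + 2) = (s - 5)*(s - 2)*(s^2 - 1) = (s - 5)*(s - 2)*(s - 1)*(s + 1)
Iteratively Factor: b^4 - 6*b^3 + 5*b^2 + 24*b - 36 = (b - 3)*(b^3 - 3*b^2 - 4*b + 12) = (b - 3)*(b - 2)*(b^2 - b - 6) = (b - 3)*(b - 2)*(b + 2)*(b - 3)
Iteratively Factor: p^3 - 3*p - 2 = (p + 1)*(p^2 - p - 2) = (p + 1)^2*(p - 2)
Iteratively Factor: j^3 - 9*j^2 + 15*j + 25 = (j - 5)*(j^2 - 4*j - 5) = (j - 5)^2*(j + 1)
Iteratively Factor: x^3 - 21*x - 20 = (x + 1)*(x^2 - x - 20) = (x + 1)*(x + 4)*(x - 5)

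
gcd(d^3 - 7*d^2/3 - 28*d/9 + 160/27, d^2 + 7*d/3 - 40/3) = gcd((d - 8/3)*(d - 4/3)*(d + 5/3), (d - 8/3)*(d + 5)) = d - 8/3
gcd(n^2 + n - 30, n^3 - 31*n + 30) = n^2 + n - 30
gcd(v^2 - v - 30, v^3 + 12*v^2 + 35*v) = v + 5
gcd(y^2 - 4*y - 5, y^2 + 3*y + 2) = y + 1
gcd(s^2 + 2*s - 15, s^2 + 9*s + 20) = s + 5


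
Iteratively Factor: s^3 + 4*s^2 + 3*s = (s + 3)*(s^2 + s) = (s + 1)*(s + 3)*(s)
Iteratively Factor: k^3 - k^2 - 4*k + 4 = (k - 2)*(k^2 + k - 2) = (k - 2)*(k + 2)*(k - 1)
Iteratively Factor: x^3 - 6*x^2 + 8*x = (x - 2)*(x^2 - 4*x) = x*(x - 2)*(x - 4)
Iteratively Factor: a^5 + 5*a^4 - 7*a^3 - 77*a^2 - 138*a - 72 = (a - 4)*(a^4 + 9*a^3 + 29*a^2 + 39*a + 18) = (a - 4)*(a + 1)*(a^3 + 8*a^2 + 21*a + 18) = (a - 4)*(a + 1)*(a + 2)*(a^2 + 6*a + 9) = (a - 4)*(a + 1)*(a + 2)*(a + 3)*(a + 3)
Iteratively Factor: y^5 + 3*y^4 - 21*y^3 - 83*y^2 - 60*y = (y - 5)*(y^4 + 8*y^3 + 19*y^2 + 12*y) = y*(y - 5)*(y^3 + 8*y^2 + 19*y + 12) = y*(y - 5)*(y + 4)*(y^2 + 4*y + 3) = y*(y - 5)*(y + 3)*(y + 4)*(y + 1)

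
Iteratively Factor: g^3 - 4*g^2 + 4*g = (g - 2)*(g^2 - 2*g) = g*(g - 2)*(g - 2)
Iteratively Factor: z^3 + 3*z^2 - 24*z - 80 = (z + 4)*(z^2 - z - 20) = (z - 5)*(z + 4)*(z + 4)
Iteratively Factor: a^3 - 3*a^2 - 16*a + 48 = (a + 4)*(a^2 - 7*a + 12) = (a - 4)*(a + 4)*(a - 3)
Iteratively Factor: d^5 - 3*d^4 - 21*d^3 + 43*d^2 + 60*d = (d + 1)*(d^4 - 4*d^3 - 17*d^2 + 60*d) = d*(d + 1)*(d^3 - 4*d^2 - 17*d + 60) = d*(d + 1)*(d + 4)*(d^2 - 8*d + 15) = d*(d - 5)*(d + 1)*(d + 4)*(d - 3)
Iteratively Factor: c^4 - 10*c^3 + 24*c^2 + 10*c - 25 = (c - 5)*(c^3 - 5*c^2 - c + 5) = (c - 5)*(c - 1)*(c^2 - 4*c - 5) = (c - 5)^2*(c - 1)*(c + 1)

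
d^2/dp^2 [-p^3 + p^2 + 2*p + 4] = 2 - 6*p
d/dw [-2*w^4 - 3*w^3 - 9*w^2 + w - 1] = -8*w^3 - 9*w^2 - 18*w + 1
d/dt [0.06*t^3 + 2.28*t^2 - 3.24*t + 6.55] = 0.18*t^2 + 4.56*t - 3.24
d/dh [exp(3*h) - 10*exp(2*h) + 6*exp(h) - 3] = (3*exp(2*h) - 20*exp(h) + 6)*exp(h)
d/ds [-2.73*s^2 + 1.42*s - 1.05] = 1.42 - 5.46*s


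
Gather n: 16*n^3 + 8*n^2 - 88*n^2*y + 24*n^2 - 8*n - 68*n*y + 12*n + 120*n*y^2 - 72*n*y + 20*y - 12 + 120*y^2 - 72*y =16*n^3 + n^2*(32 - 88*y) + n*(120*y^2 - 140*y + 4) + 120*y^2 - 52*y - 12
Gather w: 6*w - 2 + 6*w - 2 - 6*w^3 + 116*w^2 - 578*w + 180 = -6*w^3 + 116*w^2 - 566*w + 176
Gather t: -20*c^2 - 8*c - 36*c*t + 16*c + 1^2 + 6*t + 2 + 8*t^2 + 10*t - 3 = -20*c^2 + 8*c + 8*t^2 + t*(16 - 36*c)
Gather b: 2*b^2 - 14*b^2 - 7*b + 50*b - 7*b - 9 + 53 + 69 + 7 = -12*b^2 + 36*b + 120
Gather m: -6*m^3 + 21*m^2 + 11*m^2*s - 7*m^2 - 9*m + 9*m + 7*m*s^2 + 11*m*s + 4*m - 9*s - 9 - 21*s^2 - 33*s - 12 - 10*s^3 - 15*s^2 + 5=-6*m^3 + m^2*(11*s + 14) + m*(7*s^2 + 11*s + 4) - 10*s^3 - 36*s^2 - 42*s - 16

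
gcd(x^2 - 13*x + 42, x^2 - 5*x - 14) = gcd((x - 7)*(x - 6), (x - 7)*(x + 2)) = x - 7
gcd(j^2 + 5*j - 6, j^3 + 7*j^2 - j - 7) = j - 1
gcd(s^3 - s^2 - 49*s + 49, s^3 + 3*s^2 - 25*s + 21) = s^2 + 6*s - 7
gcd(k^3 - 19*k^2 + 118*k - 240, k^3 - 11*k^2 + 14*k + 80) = k^2 - 13*k + 40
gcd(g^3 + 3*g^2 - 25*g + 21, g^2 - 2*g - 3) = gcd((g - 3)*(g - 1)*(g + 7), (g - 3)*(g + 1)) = g - 3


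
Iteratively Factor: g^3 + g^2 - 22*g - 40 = (g + 2)*(g^2 - g - 20) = (g - 5)*(g + 2)*(g + 4)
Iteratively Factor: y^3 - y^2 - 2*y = (y + 1)*(y^2 - 2*y) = (y - 2)*(y + 1)*(y)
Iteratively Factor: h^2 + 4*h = (h + 4)*(h)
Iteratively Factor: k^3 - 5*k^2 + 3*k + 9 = (k + 1)*(k^2 - 6*k + 9) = (k - 3)*(k + 1)*(k - 3)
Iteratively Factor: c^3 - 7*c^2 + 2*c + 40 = (c - 4)*(c^2 - 3*c - 10) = (c - 4)*(c + 2)*(c - 5)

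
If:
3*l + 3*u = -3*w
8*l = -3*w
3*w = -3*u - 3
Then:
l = 1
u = 5/3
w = -8/3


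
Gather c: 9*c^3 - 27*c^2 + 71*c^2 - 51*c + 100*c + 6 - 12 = 9*c^3 + 44*c^2 + 49*c - 6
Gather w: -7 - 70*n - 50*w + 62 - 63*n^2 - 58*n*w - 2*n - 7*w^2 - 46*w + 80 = -63*n^2 - 72*n - 7*w^2 + w*(-58*n - 96) + 135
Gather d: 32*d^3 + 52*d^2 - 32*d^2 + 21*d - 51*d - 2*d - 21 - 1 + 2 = 32*d^3 + 20*d^2 - 32*d - 20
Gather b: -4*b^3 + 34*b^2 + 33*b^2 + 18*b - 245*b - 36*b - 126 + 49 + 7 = -4*b^3 + 67*b^2 - 263*b - 70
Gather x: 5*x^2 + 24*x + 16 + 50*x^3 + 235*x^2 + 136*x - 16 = 50*x^3 + 240*x^2 + 160*x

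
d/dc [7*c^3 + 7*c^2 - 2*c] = 21*c^2 + 14*c - 2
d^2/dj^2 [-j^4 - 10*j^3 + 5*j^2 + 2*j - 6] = -12*j^2 - 60*j + 10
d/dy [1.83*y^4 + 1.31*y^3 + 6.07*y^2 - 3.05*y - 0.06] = 7.32*y^3 + 3.93*y^2 + 12.14*y - 3.05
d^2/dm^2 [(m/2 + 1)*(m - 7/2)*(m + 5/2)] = 3*m + 1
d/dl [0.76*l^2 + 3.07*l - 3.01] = 1.52*l + 3.07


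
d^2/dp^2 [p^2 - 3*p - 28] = 2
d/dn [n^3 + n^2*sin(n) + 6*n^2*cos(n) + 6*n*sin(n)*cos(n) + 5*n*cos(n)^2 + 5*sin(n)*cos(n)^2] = -6*n^2*sin(n) + n^2*cos(n) + 3*n^2 + 2*n*sin(n) - 5*n*sin(2*n) + 12*n*cos(n) + 6*n*cos(2*n) + 3*sin(2*n) + 5*cos(n)/4 + 5*cos(2*n)/2 + 15*cos(3*n)/4 + 5/2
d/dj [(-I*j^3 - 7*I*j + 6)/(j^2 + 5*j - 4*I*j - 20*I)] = (-I*(3*j^2 + 7)*(j^2 + 5*j - 4*I*j - 20*I) + (2*j + 5 - 4*I)*(I*j^3 + 7*I*j - 6))/(j^2 + 5*j - 4*I*j - 20*I)^2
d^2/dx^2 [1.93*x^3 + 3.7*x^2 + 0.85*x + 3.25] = 11.58*x + 7.4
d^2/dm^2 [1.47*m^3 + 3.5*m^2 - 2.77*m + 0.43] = 8.82*m + 7.0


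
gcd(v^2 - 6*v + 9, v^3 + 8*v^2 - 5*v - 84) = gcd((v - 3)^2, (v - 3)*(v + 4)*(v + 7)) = v - 3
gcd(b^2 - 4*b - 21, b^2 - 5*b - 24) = b + 3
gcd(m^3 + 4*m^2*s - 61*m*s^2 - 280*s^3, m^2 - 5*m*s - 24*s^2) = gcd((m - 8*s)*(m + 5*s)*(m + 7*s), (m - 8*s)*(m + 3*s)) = -m + 8*s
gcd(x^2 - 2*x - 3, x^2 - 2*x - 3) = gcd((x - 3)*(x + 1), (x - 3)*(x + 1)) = x^2 - 2*x - 3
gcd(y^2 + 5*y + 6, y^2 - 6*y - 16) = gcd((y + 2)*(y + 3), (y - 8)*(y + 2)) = y + 2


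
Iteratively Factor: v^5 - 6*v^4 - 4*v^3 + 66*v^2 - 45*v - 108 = (v + 3)*(v^4 - 9*v^3 + 23*v^2 - 3*v - 36) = (v - 4)*(v + 3)*(v^3 - 5*v^2 + 3*v + 9) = (v - 4)*(v + 1)*(v + 3)*(v^2 - 6*v + 9) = (v - 4)*(v - 3)*(v + 1)*(v + 3)*(v - 3)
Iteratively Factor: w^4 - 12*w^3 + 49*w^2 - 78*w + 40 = (w - 4)*(w^3 - 8*w^2 + 17*w - 10) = (w - 4)*(w - 2)*(w^2 - 6*w + 5) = (w - 4)*(w - 2)*(w - 1)*(w - 5)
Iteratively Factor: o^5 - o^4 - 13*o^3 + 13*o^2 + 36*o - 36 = (o - 1)*(o^4 - 13*o^2 + 36) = (o - 3)*(o - 1)*(o^3 + 3*o^2 - 4*o - 12) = (o - 3)*(o - 1)*(o + 3)*(o^2 - 4) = (o - 3)*(o - 1)*(o + 2)*(o + 3)*(o - 2)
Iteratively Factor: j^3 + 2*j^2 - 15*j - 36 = (j + 3)*(j^2 - j - 12) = (j + 3)^2*(j - 4)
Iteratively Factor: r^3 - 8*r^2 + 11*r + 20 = (r - 5)*(r^2 - 3*r - 4) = (r - 5)*(r + 1)*(r - 4)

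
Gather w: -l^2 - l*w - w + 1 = -l^2 + w*(-l - 1) + 1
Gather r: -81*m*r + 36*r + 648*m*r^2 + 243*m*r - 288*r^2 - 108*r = r^2*(648*m - 288) + r*(162*m - 72)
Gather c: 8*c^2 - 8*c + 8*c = 8*c^2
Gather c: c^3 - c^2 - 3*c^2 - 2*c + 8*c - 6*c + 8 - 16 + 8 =c^3 - 4*c^2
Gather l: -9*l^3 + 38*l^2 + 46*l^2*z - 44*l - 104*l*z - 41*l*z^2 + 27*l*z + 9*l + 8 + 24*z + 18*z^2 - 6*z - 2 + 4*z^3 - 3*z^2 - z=-9*l^3 + l^2*(46*z + 38) + l*(-41*z^2 - 77*z - 35) + 4*z^3 + 15*z^2 + 17*z + 6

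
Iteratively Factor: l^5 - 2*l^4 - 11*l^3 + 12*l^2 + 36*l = (l)*(l^4 - 2*l^3 - 11*l^2 + 12*l + 36) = l*(l - 3)*(l^3 + l^2 - 8*l - 12) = l*(l - 3)*(l + 2)*(l^2 - l - 6) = l*(l - 3)*(l + 2)^2*(l - 3)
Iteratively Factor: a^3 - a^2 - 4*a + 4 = (a + 2)*(a^2 - 3*a + 2) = (a - 2)*(a + 2)*(a - 1)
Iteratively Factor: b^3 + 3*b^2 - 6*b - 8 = (b + 1)*(b^2 + 2*b - 8) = (b + 1)*(b + 4)*(b - 2)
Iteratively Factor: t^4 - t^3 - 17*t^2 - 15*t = (t + 3)*(t^3 - 4*t^2 - 5*t) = (t + 1)*(t + 3)*(t^2 - 5*t) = t*(t + 1)*(t + 3)*(t - 5)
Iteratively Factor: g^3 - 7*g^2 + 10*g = (g - 2)*(g^2 - 5*g) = (g - 5)*(g - 2)*(g)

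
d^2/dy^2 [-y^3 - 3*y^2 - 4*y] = -6*y - 6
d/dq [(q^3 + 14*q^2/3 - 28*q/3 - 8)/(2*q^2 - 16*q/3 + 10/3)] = (9*q^4 - 48*q^3 + 17*q^2 + 284*q - 332)/(2*(9*q^4 - 48*q^3 + 94*q^2 - 80*q + 25))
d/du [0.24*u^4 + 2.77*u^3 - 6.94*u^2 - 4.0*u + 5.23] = 0.96*u^3 + 8.31*u^2 - 13.88*u - 4.0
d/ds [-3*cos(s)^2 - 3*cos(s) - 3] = 3*sin(s) + 3*sin(2*s)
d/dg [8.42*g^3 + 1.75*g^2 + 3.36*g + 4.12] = 25.26*g^2 + 3.5*g + 3.36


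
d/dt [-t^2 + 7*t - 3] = 7 - 2*t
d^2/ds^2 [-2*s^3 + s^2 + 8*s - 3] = 2 - 12*s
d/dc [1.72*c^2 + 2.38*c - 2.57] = 3.44*c + 2.38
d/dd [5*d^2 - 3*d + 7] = 10*d - 3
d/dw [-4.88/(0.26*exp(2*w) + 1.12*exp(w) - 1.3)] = (2.5376*exp(w) + 5.4656)*exp(w)/(0.26*exp(2*w) + 1.12*exp(w) - 1.3)^2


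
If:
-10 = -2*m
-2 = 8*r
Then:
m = 5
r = -1/4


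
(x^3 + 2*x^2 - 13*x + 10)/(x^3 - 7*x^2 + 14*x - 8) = (x + 5)/(x - 4)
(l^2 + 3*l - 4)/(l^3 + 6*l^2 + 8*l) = (l - 1)/(l*(l + 2))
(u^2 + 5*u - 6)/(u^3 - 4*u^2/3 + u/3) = 3*(u + 6)/(u*(3*u - 1))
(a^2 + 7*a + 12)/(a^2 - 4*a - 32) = (a + 3)/(a - 8)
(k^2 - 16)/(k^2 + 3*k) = (k^2 - 16)/(k*(k + 3))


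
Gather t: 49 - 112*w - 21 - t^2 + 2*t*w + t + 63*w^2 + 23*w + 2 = -t^2 + t*(2*w + 1) + 63*w^2 - 89*w + 30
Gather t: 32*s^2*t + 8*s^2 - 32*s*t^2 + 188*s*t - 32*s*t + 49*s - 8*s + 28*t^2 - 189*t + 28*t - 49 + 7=8*s^2 + 41*s + t^2*(28 - 32*s) + t*(32*s^2 + 156*s - 161) - 42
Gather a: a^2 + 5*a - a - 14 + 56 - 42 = a^2 + 4*a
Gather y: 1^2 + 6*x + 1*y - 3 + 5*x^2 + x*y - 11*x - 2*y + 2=5*x^2 - 5*x + y*(x - 1)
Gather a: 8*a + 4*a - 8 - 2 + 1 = 12*a - 9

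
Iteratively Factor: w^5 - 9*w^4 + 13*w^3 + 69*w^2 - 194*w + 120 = (w + 3)*(w^4 - 12*w^3 + 49*w^2 - 78*w + 40) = (w - 4)*(w + 3)*(w^3 - 8*w^2 + 17*w - 10) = (w - 4)*(w - 2)*(w + 3)*(w^2 - 6*w + 5) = (w - 4)*(w - 2)*(w - 1)*(w + 3)*(w - 5)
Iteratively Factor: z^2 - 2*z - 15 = (z - 5)*(z + 3)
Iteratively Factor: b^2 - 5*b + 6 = (b - 3)*(b - 2)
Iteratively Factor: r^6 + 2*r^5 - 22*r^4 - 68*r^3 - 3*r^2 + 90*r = (r - 5)*(r^5 + 7*r^4 + 13*r^3 - 3*r^2 - 18*r) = (r - 5)*(r + 2)*(r^4 + 5*r^3 + 3*r^2 - 9*r) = (r - 5)*(r - 1)*(r + 2)*(r^3 + 6*r^2 + 9*r) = (r - 5)*(r - 1)*(r + 2)*(r + 3)*(r^2 + 3*r) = (r - 5)*(r - 1)*(r + 2)*(r + 3)^2*(r)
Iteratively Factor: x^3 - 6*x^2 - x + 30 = (x - 3)*(x^2 - 3*x - 10) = (x - 5)*(x - 3)*(x + 2)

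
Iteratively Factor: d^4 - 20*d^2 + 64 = (d - 4)*(d^3 + 4*d^2 - 4*d - 16) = (d - 4)*(d + 4)*(d^2 - 4) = (d - 4)*(d + 2)*(d + 4)*(d - 2)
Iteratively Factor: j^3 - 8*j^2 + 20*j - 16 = (j - 2)*(j^2 - 6*j + 8) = (j - 4)*(j - 2)*(j - 2)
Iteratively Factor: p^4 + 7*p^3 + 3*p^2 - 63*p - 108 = (p + 3)*(p^3 + 4*p^2 - 9*p - 36) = (p + 3)^2*(p^2 + p - 12) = (p + 3)^2*(p + 4)*(p - 3)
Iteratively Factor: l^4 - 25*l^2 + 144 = (l - 4)*(l^3 + 4*l^2 - 9*l - 36) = (l - 4)*(l + 3)*(l^2 + l - 12) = (l - 4)*(l + 3)*(l + 4)*(l - 3)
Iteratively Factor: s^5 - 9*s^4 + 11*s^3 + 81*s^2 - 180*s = (s - 5)*(s^4 - 4*s^3 - 9*s^2 + 36*s) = s*(s - 5)*(s^3 - 4*s^2 - 9*s + 36) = s*(s - 5)*(s + 3)*(s^2 - 7*s + 12) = s*(s - 5)*(s - 4)*(s + 3)*(s - 3)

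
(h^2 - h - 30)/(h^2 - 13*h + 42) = (h + 5)/(h - 7)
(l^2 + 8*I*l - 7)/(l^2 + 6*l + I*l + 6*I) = (l + 7*I)/(l + 6)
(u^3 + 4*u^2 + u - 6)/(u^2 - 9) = (u^2 + u - 2)/(u - 3)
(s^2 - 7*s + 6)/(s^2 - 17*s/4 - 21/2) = 4*(s - 1)/(4*s + 7)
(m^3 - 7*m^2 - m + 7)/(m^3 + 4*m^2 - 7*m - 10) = (m^2 - 8*m + 7)/(m^2 + 3*m - 10)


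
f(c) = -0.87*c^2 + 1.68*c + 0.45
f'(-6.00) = 12.12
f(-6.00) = -40.95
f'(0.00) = 1.68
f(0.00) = 0.45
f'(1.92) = -1.66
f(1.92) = 0.47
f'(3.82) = -4.97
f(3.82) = -5.83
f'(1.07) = -0.18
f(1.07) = 1.25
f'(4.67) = -6.45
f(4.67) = -10.68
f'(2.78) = -3.16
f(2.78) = -1.60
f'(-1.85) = 4.90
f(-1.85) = -5.64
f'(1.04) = -0.13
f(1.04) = 1.26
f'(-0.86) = 3.18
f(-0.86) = -1.64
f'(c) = 1.68 - 1.74*c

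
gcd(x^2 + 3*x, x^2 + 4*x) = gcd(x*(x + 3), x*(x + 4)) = x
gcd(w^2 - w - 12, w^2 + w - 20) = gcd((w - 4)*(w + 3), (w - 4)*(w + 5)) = w - 4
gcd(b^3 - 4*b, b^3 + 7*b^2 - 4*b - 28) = b^2 - 4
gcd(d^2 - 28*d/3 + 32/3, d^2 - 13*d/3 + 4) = d - 4/3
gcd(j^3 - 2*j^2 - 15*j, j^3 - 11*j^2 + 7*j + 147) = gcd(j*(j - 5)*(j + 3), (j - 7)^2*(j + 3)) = j + 3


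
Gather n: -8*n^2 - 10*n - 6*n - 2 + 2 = -8*n^2 - 16*n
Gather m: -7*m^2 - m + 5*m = -7*m^2 + 4*m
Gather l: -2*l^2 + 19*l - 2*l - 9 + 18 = -2*l^2 + 17*l + 9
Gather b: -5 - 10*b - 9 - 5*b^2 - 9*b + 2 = -5*b^2 - 19*b - 12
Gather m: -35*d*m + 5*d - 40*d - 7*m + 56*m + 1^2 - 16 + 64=-35*d + m*(49 - 35*d) + 49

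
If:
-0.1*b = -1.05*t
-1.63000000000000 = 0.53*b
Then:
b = -3.08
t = -0.29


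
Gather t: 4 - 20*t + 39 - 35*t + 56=99 - 55*t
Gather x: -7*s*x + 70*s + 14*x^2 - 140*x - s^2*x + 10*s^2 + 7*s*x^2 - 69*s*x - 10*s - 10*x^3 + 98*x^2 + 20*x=10*s^2 + 60*s - 10*x^3 + x^2*(7*s + 112) + x*(-s^2 - 76*s - 120)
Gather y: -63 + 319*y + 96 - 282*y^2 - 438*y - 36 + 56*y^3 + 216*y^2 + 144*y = 56*y^3 - 66*y^2 + 25*y - 3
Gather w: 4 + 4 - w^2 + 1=9 - w^2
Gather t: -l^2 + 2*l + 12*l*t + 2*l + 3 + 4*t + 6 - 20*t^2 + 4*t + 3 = -l^2 + 4*l - 20*t^2 + t*(12*l + 8) + 12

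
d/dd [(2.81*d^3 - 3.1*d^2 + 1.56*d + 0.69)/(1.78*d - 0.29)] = (10.0036*d^3 - 7.9627*d^2 + 1.798*d - 1.6806)/(3.1684*d^2 - 1.0324*d + 0.0841)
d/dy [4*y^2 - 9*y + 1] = 8*y - 9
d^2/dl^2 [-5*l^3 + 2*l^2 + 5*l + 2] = 4 - 30*l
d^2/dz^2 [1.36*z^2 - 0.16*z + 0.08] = 2.72000000000000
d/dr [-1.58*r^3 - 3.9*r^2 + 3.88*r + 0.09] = -4.74*r^2 - 7.8*r + 3.88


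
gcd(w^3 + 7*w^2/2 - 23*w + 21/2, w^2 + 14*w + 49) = w + 7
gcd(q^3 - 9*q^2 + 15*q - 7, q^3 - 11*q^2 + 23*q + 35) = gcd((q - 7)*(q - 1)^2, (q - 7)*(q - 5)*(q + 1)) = q - 7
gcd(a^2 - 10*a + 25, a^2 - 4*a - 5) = a - 5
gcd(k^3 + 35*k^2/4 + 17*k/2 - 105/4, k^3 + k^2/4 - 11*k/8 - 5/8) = k - 5/4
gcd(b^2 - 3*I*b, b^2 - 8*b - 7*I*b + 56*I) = 1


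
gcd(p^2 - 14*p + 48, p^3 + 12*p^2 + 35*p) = 1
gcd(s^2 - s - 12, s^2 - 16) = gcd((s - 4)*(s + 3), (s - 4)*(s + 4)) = s - 4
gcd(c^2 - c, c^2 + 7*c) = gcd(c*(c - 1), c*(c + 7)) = c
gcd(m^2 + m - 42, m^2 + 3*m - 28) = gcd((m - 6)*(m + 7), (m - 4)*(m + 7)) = m + 7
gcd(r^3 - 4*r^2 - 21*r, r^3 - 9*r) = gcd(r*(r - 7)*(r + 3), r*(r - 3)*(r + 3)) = r^2 + 3*r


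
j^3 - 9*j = j*(j - 3)*(j + 3)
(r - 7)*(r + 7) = r^2 - 49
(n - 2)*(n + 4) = n^2 + 2*n - 8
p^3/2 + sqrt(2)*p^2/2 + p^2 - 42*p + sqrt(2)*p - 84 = (p/2 + 1)*(p - 6*sqrt(2))*(p + 7*sqrt(2))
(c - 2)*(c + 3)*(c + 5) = c^3 + 6*c^2 - c - 30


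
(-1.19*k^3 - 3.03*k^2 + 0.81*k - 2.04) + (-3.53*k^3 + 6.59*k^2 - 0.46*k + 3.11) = -4.72*k^3 + 3.56*k^2 + 0.35*k + 1.07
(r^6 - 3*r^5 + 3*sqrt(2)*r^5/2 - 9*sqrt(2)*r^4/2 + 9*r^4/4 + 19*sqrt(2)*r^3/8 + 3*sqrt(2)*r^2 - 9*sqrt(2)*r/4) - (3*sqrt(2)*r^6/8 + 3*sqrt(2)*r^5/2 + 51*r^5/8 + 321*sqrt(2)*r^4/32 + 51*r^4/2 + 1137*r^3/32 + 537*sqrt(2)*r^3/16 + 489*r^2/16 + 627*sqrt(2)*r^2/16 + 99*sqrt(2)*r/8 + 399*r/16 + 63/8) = -3*sqrt(2)*r^6/8 + r^6 - 75*r^5/8 - 93*r^4/4 - 465*sqrt(2)*r^4/32 - 499*sqrt(2)*r^3/16 - 1137*r^3/32 - 579*sqrt(2)*r^2/16 - 489*r^2/16 - 399*r/16 - 117*sqrt(2)*r/8 - 63/8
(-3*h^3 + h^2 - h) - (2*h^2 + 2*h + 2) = -3*h^3 - h^2 - 3*h - 2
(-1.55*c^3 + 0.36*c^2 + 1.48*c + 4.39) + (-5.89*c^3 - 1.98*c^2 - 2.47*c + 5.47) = -7.44*c^3 - 1.62*c^2 - 0.99*c + 9.86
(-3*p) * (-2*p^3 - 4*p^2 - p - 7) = 6*p^4 + 12*p^3 + 3*p^2 + 21*p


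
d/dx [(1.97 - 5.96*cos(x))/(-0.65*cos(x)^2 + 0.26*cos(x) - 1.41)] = (3.874*cos(x)^2 - 2.561*cos(x) - 7.8914)*sin(x)/(0.4225*cos(x)^4 - 0.338*cos(x)^3 + 1.9006*cos(x)^2 - 0.7332*cos(x) + 1.9881)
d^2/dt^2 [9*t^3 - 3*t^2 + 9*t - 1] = 54*t - 6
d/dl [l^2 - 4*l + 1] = 2*l - 4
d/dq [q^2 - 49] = 2*q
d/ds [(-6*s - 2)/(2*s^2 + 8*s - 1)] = 2*(6*s^2 + 4*s + 11)/(4*s^4 + 32*s^3 + 60*s^2 - 16*s + 1)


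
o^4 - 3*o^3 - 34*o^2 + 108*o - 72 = (o - 6)*(o - 2)*(o - 1)*(o + 6)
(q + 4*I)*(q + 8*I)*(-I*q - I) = -I*q^3 + 12*q^2 - I*q^2 + 12*q + 32*I*q + 32*I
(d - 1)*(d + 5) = d^2 + 4*d - 5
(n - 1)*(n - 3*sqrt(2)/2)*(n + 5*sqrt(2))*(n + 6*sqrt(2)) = n^4 - n^3 + 19*sqrt(2)*n^3/2 - 19*sqrt(2)*n^2/2 + 27*n^2 - 90*sqrt(2)*n - 27*n + 90*sqrt(2)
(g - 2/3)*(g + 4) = g^2 + 10*g/3 - 8/3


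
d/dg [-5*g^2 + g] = 1 - 10*g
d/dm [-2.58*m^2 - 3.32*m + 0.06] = -5.16*m - 3.32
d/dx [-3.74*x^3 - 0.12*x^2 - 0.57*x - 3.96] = -11.22*x^2 - 0.24*x - 0.57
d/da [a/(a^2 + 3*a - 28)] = (a^2 - a*(2*a + 3) + 3*a - 28)/(a^2 + 3*a - 28)^2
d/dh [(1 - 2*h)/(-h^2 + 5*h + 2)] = (-2*h^2 + 2*h - 9)/(h^4 - 10*h^3 + 21*h^2 + 20*h + 4)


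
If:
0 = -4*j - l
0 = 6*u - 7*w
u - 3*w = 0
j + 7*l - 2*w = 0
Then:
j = 0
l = 0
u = 0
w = 0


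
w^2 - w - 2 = (w - 2)*(w + 1)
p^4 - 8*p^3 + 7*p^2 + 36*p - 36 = (p - 6)*(p - 3)*(p - 1)*(p + 2)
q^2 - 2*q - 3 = (q - 3)*(q + 1)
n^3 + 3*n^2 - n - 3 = (n - 1)*(n + 1)*(n + 3)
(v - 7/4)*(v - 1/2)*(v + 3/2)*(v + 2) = v^4 + 5*v^3/4 - 4*v^2 - 59*v/16 + 21/8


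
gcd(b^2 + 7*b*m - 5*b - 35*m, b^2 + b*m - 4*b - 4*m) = 1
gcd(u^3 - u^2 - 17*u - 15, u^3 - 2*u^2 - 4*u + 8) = 1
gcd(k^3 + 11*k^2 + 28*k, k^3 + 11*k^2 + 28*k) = k^3 + 11*k^2 + 28*k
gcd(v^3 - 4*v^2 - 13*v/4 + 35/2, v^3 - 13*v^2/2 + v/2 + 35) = v^2 - 3*v/2 - 7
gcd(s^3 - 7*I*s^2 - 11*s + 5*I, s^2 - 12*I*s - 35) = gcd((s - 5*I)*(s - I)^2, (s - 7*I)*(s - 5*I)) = s - 5*I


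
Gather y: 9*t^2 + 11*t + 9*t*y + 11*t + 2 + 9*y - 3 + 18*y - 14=9*t^2 + 22*t + y*(9*t + 27) - 15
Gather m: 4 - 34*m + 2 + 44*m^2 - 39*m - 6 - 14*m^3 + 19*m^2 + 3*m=-14*m^3 + 63*m^2 - 70*m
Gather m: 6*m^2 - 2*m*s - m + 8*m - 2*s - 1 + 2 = 6*m^2 + m*(7 - 2*s) - 2*s + 1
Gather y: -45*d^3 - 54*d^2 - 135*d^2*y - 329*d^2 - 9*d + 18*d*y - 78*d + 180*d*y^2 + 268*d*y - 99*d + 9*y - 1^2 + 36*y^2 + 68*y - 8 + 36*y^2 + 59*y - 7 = -45*d^3 - 383*d^2 - 186*d + y^2*(180*d + 72) + y*(-135*d^2 + 286*d + 136) - 16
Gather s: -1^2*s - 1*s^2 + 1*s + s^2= 0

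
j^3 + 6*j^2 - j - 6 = (j - 1)*(j + 1)*(j + 6)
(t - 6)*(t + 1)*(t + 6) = t^3 + t^2 - 36*t - 36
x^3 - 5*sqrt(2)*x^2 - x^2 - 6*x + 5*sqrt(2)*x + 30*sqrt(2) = (x - 3)*(x + 2)*(x - 5*sqrt(2))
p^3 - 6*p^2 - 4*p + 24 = (p - 6)*(p - 2)*(p + 2)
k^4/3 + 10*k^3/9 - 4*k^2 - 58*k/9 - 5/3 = (k/3 + 1/3)*(k - 3)*(k + 1/3)*(k + 5)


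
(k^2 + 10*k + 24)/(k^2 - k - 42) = (k + 4)/(k - 7)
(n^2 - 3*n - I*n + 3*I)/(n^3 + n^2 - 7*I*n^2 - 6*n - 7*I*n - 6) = (n - 3)/(n^2 + n*(1 - 6*I) - 6*I)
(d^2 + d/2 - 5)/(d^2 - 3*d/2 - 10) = (d - 2)/(d - 4)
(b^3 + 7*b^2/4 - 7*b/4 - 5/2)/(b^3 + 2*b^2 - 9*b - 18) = (4*b^2 - b - 5)/(4*(b^2 - 9))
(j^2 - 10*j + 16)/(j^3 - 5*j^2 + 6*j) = (j - 8)/(j*(j - 3))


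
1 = 1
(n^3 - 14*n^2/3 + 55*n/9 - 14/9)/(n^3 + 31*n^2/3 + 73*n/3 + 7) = (9*n^3 - 42*n^2 + 55*n - 14)/(3*(3*n^3 + 31*n^2 + 73*n + 21))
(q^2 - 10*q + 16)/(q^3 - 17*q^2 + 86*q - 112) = 1/(q - 7)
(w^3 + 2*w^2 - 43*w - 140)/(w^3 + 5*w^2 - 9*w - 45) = (w^2 - 3*w - 28)/(w^2 - 9)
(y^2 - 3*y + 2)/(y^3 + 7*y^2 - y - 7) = (y - 2)/(y^2 + 8*y + 7)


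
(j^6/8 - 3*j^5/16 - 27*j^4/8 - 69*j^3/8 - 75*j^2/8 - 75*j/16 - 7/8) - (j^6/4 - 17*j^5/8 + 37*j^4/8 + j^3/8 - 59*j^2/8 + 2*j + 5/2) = -j^6/8 + 31*j^5/16 - 8*j^4 - 35*j^3/4 - 2*j^2 - 107*j/16 - 27/8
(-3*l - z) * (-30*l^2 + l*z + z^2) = 90*l^3 + 27*l^2*z - 4*l*z^2 - z^3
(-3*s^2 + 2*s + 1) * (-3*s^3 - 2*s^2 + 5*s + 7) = 9*s^5 - 22*s^3 - 13*s^2 + 19*s + 7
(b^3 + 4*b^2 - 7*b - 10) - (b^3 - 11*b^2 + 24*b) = 15*b^2 - 31*b - 10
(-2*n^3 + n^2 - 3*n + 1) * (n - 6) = -2*n^4 + 13*n^3 - 9*n^2 + 19*n - 6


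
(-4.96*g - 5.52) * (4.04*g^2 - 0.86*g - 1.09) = -20.0384*g^3 - 18.0352*g^2 + 10.1536*g + 6.0168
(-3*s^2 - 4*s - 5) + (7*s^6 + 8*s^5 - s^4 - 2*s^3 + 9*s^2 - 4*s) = 7*s^6 + 8*s^5 - s^4 - 2*s^3 + 6*s^2 - 8*s - 5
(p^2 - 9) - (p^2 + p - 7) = -p - 2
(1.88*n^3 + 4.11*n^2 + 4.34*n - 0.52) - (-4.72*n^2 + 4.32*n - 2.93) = 1.88*n^3 + 8.83*n^2 + 0.0199999999999996*n + 2.41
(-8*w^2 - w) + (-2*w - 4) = -8*w^2 - 3*w - 4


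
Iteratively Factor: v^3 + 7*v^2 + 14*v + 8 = (v + 2)*(v^2 + 5*v + 4) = (v + 2)*(v + 4)*(v + 1)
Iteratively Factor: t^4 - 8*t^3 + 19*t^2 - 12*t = (t - 4)*(t^3 - 4*t^2 + 3*t) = t*(t - 4)*(t^2 - 4*t + 3) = t*(t - 4)*(t - 1)*(t - 3)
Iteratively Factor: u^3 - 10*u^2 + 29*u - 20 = (u - 4)*(u^2 - 6*u + 5) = (u - 4)*(u - 1)*(u - 5)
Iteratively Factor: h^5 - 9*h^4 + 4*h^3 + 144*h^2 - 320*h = (h - 4)*(h^4 - 5*h^3 - 16*h^2 + 80*h) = (h - 4)*(h + 4)*(h^3 - 9*h^2 + 20*h) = h*(h - 4)*(h + 4)*(h^2 - 9*h + 20) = h*(h - 5)*(h - 4)*(h + 4)*(h - 4)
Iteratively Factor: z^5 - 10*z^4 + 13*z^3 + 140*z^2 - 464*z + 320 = (z - 5)*(z^4 - 5*z^3 - 12*z^2 + 80*z - 64) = (z - 5)*(z + 4)*(z^3 - 9*z^2 + 24*z - 16) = (z - 5)*(z - 4)*(z + 4)*(z^2 - 5*z + 4) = (z - 5)*(z - 4)^2*(z + 4)*(z - 1)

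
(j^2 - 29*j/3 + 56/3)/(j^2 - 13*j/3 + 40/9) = 3*(j - 7)/(3*j - 5)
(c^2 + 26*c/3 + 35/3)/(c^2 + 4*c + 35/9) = 3*(c + 7)/(3*c + 7)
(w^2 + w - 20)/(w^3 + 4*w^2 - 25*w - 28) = (w + 5)/(w^2 + 8*w + 7)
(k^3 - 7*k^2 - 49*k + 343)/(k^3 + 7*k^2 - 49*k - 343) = (k - 7)/(k + 7)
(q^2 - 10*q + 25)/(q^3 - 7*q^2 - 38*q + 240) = (q - 5)/(q^2 - 2*q - 48)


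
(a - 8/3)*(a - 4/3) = a^2 - 4*a + 32/9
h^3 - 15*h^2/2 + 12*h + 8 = (h - 4)^2*(h + 1/2)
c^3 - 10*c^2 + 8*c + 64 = (c - 8)*(c - 4)*(c + 2)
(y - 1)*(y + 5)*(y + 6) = y^3 + 10*y^2 + 19*y - 30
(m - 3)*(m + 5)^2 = m^3 + 7*m^2 - 5*m - 75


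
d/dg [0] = 0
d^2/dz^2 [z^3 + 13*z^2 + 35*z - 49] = 6*z + 26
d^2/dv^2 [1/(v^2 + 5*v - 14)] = 2*(-v^2 - 5*v + (2*v + 5)^2 + 14)/(v^2 + 5*v - 14)^3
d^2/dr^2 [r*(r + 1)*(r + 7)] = 6*r + 16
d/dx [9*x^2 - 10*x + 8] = 18*x - 10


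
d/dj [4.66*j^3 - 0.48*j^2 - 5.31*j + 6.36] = 13.98*j^2 - 0.96*j - 5.31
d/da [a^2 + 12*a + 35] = 2*a + 12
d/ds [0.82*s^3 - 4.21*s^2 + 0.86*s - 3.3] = 2.46*s^2 - 8.42*s + 0.86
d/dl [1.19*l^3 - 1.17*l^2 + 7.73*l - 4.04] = 3.57*l^2 - 2.34*l + 7.73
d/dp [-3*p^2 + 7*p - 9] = 7 - 6*p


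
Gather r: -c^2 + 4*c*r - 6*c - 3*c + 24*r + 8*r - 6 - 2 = -c^2 - 9*c + r*(4*c + 32) - 8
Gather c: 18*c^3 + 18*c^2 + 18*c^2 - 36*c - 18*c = 18*c^3 + 36*c^2 - 54*c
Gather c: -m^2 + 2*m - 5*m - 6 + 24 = -m^2 - 3*m + 18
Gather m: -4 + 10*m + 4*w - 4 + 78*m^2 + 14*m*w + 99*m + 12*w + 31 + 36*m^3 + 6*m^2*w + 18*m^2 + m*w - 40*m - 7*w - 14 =36*m^3 + m^2*(6*w + 96) + m*(15*w + 69) + 9*w + 9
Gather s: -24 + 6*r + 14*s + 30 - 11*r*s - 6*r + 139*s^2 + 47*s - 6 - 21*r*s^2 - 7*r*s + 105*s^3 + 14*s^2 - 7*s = 105*s^3 + s^2*(153 - 21*r) + s*(54 - 18*r)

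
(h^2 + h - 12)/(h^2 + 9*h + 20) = (h - 3)/(h + 5)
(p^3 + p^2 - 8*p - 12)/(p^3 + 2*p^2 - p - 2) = (p^2 - p - 6)/(p^2 - 1)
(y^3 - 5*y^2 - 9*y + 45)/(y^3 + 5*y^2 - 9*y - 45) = (y - 5)/(y + 5)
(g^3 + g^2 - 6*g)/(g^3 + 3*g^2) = (g - 2)/g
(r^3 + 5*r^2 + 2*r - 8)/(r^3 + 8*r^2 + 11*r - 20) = (r + 2)/(r + 5)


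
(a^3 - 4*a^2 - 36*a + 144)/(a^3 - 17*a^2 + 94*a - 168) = (a + 6)/(a - 7)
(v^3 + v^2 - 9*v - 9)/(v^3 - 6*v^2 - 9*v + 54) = (v + 1)/(v - 6)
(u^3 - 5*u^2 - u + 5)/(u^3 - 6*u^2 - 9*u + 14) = (u^2 - 4*u - 5)/(u^2 - 5*u - 14)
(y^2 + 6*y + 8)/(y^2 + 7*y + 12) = (y + 2)/(y + 3)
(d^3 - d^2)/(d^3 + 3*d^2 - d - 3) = d^2/(d^2 + 4*d + 3)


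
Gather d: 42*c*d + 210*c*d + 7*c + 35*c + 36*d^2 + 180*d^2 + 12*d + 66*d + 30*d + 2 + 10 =42*c + 216*d^2 + d*(252*c + 108) + 12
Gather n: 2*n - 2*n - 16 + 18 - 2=0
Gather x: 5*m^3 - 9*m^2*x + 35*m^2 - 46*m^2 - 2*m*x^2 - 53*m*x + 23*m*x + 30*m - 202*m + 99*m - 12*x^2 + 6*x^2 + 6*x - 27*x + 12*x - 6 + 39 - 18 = 5*m^3 - 11*m^2 - 73*m + x^2*(-2*m - 6) + x*(-9*m^2 - 30*m - 9) + 15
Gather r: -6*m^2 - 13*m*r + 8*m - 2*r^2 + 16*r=-6*m^2 + 8*m - 2*r^2 + r*(16 - 13*m)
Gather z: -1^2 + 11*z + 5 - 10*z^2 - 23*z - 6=-10*z^2 - 12*z - 2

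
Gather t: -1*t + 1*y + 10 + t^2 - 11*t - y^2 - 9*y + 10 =t^2 - 12*t - y^2 - 8*y + 20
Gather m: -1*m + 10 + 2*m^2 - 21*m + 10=2*m^2 - 22*m + 20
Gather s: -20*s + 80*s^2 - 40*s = 80*s^2 - 60*s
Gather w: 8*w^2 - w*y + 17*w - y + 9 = 8*w^2 + w*(17 - y) - y + 9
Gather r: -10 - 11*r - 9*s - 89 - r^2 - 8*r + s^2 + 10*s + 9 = -r^2 - 19*r + s^2 + s - 90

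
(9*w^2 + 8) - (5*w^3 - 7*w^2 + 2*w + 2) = -5*w^3 + 16*w^2 - 2*w + 6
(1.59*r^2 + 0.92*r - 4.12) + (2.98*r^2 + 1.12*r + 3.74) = 4.57*r^2 + 2.04*r - 0.38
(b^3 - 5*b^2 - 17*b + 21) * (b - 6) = b^4 - 11*b^3 + 13*b^2 + 123*b - 126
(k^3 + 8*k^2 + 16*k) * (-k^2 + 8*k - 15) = -k^5 + 33*k^3 + 8*k^2 - 240*k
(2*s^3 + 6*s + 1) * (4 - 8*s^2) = -16*s^5 - 40*s^3 - 8*s^2 + 24*s + 4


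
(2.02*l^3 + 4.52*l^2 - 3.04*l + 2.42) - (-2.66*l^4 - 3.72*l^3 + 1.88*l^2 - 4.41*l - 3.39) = 2.66*l^4 + 5.74*l^3 + 2.64*l^2 + 1.37*l + 5.81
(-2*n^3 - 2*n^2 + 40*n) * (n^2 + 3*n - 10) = -2*n^5 - 8*n^4 + 54*n^3 + 140*n^2 - 400*n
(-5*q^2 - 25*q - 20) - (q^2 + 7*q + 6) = -6*q^2 - 32*q - 26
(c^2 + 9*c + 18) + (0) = c^2 + 9*c + 18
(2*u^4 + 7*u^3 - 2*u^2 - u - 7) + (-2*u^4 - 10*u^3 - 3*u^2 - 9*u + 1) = -3*u^3 - 5*u^2 - 10*u - 6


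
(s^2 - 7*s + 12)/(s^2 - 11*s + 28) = (s - 3)/(s - 7)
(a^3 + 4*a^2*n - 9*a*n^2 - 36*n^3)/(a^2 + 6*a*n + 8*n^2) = (a^2 - 9*n^2)/(a + 2*n)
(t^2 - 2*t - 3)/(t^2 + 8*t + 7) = (t - 3)/(t + 7)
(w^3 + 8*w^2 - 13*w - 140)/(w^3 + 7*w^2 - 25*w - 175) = (w - 4)/(w - 5)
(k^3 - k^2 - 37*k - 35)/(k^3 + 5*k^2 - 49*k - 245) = (k + 1)/(k + 7)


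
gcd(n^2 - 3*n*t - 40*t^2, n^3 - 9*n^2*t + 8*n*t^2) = -n + 8*t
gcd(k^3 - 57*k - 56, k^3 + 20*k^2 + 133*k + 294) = k + 7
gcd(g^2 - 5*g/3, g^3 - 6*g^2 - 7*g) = g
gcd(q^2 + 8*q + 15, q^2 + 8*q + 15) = q^2 + 8*q + 15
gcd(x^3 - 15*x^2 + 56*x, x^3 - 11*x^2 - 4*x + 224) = x^2 - 15*x + 56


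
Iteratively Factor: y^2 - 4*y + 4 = (y - 2)*(y - 2)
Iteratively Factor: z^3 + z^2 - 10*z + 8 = (z + 4)*(z^2 - 3*z + 2) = (z - 2)*(z + 4)*(z - 1)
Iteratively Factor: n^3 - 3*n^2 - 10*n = (n)*(n^2 - 3*n - 10) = n*(n - 5)*(n + 2)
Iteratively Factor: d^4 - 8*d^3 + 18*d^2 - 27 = (d - 3)*(d^3 - 5*d^2 + 3*d + 9) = (d - 3)^2*(d^2 - 2*d - 3) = (d - 3)^2*(d + 1)*(d - 3)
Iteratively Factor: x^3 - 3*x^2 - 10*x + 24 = (x - 2)*(x^2 - x - 12) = (x - 2)*(x + 3)*(x - 4)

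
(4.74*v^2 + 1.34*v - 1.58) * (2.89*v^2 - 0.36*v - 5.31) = 13.6986*v^4 + 2.1662*v^3 - 30.218*v^2 - 6.5466*v + 8.3898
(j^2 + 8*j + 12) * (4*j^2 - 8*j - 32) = 4*j^4 + 24*j^3 - 48*j^2 - 352*j - 384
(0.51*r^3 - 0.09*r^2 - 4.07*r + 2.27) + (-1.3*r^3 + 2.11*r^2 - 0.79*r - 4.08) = -0.79*r^3 + 2.02*r^2 - 4.86*r - 1.81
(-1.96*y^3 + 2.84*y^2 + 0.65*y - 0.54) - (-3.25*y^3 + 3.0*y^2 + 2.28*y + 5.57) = 1.29*y^3 - 0.16*y^2 - 1.63*y - 6.11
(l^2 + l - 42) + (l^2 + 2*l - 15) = 2*l^2 + 3*l - 57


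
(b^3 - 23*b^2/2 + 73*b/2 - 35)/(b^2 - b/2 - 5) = (b^2 - 9*b + 14)/(b + 2)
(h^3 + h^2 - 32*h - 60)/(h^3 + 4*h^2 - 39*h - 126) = (h^2 + 7*h + 10)/(h^2 + 10*h + 21)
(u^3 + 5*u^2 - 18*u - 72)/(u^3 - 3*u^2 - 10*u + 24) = (u + 6)/(u - 2)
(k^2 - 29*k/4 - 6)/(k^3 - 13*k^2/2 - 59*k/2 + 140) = (4*k + 3)/(2*(2*k^2 + 3*k - 35))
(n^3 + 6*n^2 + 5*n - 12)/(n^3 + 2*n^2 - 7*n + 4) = (n + 3)/(n - 1)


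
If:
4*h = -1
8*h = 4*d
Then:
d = -1/2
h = -1/4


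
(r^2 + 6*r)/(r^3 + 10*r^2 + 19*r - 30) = r/(r^2 + 4*r - 5)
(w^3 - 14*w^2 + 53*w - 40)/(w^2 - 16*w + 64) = (w^2 - 6*w + 5)/(w - 8)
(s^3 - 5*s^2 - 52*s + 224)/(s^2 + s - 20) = (s^2 - s - 56)/(s + 5)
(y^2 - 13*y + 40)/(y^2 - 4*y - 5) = (y - 8)/(y + 1)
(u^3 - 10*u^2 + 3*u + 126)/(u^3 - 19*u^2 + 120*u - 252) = (u + 3)/(u - 6)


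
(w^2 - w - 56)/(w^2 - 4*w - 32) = (w + 7)/(w + 4)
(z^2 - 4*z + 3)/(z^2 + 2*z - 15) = (z - 1)/(z + 5)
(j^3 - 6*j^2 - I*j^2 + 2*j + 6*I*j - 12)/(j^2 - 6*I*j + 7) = (j^2 - 2*j*(3 + I) + 12*I)/(j - 7*I)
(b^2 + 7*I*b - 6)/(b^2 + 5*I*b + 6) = (b + I)/(b - I)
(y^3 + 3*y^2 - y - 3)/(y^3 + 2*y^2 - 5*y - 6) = (y - 1)/(y - 2)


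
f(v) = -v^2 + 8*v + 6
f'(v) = 8 - 2*v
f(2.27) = 19.01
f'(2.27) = 3.46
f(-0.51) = 1.66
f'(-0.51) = 9.02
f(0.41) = 9.11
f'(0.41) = 7.18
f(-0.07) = 5.44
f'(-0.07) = 8.14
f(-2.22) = -16.69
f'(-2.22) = 12.44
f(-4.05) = -42.80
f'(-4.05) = 16.10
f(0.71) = 11.18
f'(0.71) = 6.58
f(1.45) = 15.50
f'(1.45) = 5.10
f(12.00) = -42.00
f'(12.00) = -16.00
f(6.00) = 18.00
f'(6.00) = -4.00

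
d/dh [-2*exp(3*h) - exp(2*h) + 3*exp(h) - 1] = (-6*exp(2*h) - 2*exp(h) + 3)*exp(h)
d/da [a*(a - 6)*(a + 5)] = 3*a^2 - 2*a - 30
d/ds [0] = 0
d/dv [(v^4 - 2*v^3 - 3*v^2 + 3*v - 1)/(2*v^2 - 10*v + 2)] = (v^5 - 17*v^4/2 + 12*v^3 + 3*v^2 - 2*v - 1)/(v^4 - 10*v^3 + 27*v^2 - 10*v + 1)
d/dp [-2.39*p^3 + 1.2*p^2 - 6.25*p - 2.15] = -7.17*p^2 + 2.4*p - 6.25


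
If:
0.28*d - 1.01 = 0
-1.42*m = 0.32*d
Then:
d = 3.61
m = -0.81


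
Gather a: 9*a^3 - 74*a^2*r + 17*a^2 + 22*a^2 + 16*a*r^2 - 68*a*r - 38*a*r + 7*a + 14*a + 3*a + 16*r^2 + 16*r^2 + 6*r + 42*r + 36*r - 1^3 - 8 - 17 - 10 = 9*a^3 + a^2*(39 - 74*r) + a*(16*r^2 - 106*r + 24) + 32*r^2 + 84*r - 36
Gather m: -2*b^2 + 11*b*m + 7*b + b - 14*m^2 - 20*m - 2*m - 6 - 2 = -2*b^2 + 8*b - 14*m^2 + m*(11*b - 22) - 8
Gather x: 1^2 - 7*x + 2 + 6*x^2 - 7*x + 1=6*x^2 - 14*x + 4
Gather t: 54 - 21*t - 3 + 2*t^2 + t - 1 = 2*t^2 - 20*t + 50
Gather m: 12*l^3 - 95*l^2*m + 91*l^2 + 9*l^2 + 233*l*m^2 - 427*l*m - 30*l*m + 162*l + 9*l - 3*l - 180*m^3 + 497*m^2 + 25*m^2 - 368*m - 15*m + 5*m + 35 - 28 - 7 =12*l^3 + 100*l^2 + 168*l - 180*m^3 + m^2*(233*l + 522) + m*(-95*l^2 - 457*l - 378)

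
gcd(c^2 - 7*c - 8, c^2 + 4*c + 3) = c + 1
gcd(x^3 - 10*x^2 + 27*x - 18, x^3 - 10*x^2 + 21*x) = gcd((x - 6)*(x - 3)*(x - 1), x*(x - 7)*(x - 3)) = x - 3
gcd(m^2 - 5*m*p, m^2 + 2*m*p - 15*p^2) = 1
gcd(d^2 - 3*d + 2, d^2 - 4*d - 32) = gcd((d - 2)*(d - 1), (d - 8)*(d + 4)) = 1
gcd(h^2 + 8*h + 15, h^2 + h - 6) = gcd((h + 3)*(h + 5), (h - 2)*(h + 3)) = h + 3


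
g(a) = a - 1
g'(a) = 1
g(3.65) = 2.65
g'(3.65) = 1.00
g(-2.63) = -3.63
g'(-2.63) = 1.00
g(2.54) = 1.54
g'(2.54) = 1.00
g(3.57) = 2.57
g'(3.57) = 1.00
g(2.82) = 1.82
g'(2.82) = 1.00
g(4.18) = 3.18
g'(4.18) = 1.00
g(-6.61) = -7.61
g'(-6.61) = 1.00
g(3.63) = 2.63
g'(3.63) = 1.00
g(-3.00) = -4.00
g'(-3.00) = 1.00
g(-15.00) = -16.00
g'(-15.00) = 1.00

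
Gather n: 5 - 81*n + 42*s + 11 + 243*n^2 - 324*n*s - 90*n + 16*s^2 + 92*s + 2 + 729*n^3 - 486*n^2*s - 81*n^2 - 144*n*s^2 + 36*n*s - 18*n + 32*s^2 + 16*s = 729*n^3 + n^2*(162 - 486*s) + n*(-144*s^2 - 288*s - 189) + 48*s^2 + 150*s + 18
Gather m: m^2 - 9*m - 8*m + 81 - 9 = m^2 - 17*m + 72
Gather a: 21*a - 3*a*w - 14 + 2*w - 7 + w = a*(21 - 3*w) + 3*w - 21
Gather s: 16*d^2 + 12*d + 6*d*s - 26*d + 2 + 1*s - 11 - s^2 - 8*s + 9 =16*d^2 - 14*d - s^2 + s*(6*d - 7)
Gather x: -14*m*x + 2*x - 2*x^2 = -2*x^2 + x*(2 - 14*m)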